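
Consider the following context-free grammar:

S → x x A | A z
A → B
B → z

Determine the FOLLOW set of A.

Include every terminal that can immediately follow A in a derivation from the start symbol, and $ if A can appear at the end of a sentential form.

We compute FOLLOW(A) using the standard algorithm.
FOLLOW(S) starts with {$}.
FIRST(A) = {z}
FIRST(B) = {z}
FIRST(S) = {x, z}
FOLLOW(A) = {$, z}
FOLLOW(B) = {$, z}
FOLLOW(S) = {$}
Therefore, FOLLOW(A) = {$, z}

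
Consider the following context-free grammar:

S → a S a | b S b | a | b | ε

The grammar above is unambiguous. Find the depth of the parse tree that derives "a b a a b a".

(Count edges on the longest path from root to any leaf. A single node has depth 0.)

4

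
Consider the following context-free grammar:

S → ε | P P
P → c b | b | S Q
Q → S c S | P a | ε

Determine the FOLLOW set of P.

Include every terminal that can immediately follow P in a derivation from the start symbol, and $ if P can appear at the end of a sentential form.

We compute FOLLOW(P) using the standard algorithm.
FOLLOW(S) starts with {$}.
FIRST(P) = {a, b, c, ε}
FIRST(Q) = {a, b, c, ε}
FIRST(S) = {a, b, c, ε}
FOLLOW(P) = {$, a, b, c}
FOLLOW(Q) = {$, a, b, c}
FOLLOW(S) = {$, a, b, c}
Therefore, FOLLOW(P) = {$, a, b, c}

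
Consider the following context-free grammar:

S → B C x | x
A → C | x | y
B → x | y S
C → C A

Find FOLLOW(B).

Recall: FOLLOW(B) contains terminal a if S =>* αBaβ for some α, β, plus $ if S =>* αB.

We compute FOLLOW(B) using the standard algorithm.
FOLLOW(S) starts with {$}.
FIRST(A) = {x, y}
FIRST(B) = {x, y}
FIRST(C) = {}
FIRST(S) = {x, y}
FOLLOW(A) = {x, y}
FOLLOW(B) = {}
FOLLOW(C) = {x, y}
FOLLOW(S) = {$}
Therefore, FOLLOW(B) = {}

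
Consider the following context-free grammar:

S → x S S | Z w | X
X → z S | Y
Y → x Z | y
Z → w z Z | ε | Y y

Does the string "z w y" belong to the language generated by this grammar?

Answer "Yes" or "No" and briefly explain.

No - no valid derivation exists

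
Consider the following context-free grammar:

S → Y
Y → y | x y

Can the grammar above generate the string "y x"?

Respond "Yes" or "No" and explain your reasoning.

No - no valid derivation exists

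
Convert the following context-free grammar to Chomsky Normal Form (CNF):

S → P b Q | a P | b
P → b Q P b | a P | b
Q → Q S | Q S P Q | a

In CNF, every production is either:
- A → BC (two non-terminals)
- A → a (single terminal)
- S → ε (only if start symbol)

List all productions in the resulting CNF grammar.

TB → b; TA → a; S → b; P → b; Q → a; S → P X0; X0 → TB Q; S → TA P; P → TB X1; X1 → Q X2; X2 → P TB; P → TA P; Q → Q S; Q → Q X3; X3 → S X4; X4 → P Q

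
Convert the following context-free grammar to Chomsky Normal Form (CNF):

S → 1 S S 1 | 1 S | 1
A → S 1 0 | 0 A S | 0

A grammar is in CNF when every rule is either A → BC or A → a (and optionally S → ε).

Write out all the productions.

T1 → 1; S → 1; T0 → 0; A → 0; S → T1 X0; X0 → S X1; X1 → S T1; S → T1 S; A → S X2; X2 → T1 T0; A → T0 X3; X3 → A S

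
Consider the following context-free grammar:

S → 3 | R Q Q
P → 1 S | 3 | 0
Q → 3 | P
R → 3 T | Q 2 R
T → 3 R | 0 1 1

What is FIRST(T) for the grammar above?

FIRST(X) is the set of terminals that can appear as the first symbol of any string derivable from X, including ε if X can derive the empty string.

We compute FIRST(T) using the standard algorithm.
FIRST(P) = {0, 1, 3}
FIRST(Q) = {0, 1, 3}
FIRST(R) = {0, 1, 3}
FIRST(S) = {0, 1, 3}
FIRST(T) = {0, 3}
Therefore, FIRST(T) = {0, 3}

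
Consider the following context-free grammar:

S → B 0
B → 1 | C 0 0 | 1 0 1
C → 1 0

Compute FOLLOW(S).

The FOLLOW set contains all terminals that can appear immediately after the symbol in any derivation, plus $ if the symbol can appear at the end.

We compute FOLLOW(S) using the standard algorithm.
FOLLOW(S) starts with {$}.
FIRST(B) = {1}
FIRST(C) = {1}
FIRST(S) = {1}
FOLLOW(B) = {0}
FOLLOW(C) = {0}
FOLLOW(S) = {$}
Therefore, FOLLOW(S) = {$}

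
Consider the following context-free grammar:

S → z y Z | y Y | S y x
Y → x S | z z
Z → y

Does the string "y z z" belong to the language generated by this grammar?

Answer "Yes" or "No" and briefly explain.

Yes - a valid derivation exists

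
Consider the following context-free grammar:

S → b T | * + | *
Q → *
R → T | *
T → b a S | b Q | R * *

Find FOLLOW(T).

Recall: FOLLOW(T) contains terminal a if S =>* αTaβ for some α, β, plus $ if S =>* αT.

We compute FOLLOW(T) using the standard algorithm.
FOLLOW(S) starts with {$}.
FIRST(Q) = {*}
FIRST(R) = {*, b}
FIRST(S) = {*, b}
FIRST(T) = {*, b}
FOLLOW(Q) = {$, *}
FOLLOW(R) = {*}
FOLLOW(S) = {$, *}
FOLLOW(T) = {$, *}
Therefore, FOLLOW(T) = {$, *}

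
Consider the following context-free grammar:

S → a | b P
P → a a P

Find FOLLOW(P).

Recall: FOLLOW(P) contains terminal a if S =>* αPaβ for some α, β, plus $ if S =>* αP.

We compute FOLLOW(P) using the standard algorithm.
FOLLOW(S) starts with {$}.
FIRST(P) = {a}
FIRST(S) = {a, b}
FOLLOW(P) = {$}
FOLLOW(S) = {$}
Therefore, FOLLOW(P) = {$}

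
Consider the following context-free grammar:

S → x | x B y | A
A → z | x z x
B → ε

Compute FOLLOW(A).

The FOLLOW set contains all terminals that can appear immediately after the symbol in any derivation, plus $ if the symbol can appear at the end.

We compute FOLLOW(A) using the standard algorithm.
FOLLOW(S) starts with {$}.
FIRST(A) = {x, z}
FIRST(B) = {ε}
FIRST(S) = {x, z}
FOLLOW(A) = {$}
FOLLOW(B) = {y}
FOLLOW(S) = {$}
Therefore, FOLLOW(A) = {$}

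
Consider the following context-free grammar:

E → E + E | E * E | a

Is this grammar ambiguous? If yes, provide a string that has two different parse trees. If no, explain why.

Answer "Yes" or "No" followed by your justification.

Yes - the string 'a * a + a * a' has two distinct leftmost derivations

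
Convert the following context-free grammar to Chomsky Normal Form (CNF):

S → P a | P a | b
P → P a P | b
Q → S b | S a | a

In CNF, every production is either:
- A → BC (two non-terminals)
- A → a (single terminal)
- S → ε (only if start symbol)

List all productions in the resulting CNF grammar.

TA → a; S → b; P → b; TB → b; Q → a; S → P TA; S → P TA; P → P X0; X0 → TA P; Q → S TB; Q → S TA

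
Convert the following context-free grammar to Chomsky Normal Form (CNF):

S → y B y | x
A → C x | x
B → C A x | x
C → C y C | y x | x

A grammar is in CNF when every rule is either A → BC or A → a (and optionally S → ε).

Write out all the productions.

TY → y; S → x; TX → x; A → x; B → x; C → x; S → TY X0; X0 → B TY; A → C TX; B → C X1; X1 → A TX; C → C X2; X2 → TY C; C → TY TX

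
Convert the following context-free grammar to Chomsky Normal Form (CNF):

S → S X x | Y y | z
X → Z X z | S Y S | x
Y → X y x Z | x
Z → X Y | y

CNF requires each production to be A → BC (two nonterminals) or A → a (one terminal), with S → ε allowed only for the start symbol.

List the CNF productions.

TX → x; TY → y; S → z; TZ → z; X → x; Y → x; Z → y; S → S X0; X0 → X TX; S → Y TY; X → Z X1; X1 → X TZ; X → S X2; X2 → Y S; Y → X X3; X3 → TY X4; X4 → TX Z; Z → X Y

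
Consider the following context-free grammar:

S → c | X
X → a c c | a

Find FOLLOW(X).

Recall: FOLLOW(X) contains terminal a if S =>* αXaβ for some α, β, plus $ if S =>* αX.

We compute FOLLOW(X) using the standard algorithm.
FOLLOW(S) starts with {$}.
FIRST(S) = {a, c}
FIRST(X) = {a}
FOLLOW(S) = {$}
FOLLOW(X) = {$}
Therefore, FOLLOW(X) = {$}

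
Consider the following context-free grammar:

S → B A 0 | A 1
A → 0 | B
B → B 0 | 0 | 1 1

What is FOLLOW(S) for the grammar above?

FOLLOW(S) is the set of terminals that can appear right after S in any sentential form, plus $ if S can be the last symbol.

We compute FOLLOW(S) using the standard algorithm.
FOLLOW(S) starts with {$}.
FIRST(A) = {0, 1}
FIRST(B) = {0, 1}
FIRST(S) = {0, 1}
FOLLOW(A) = {0, 1}
FOLLOW(B) = {0, 1}
FOLLOW(S) = {$}
Therefore, FOLLOW(S) = {$}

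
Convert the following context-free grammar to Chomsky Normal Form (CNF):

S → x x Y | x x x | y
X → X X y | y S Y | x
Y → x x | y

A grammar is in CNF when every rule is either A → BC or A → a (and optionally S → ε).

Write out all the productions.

TX → x; S → y; TY → y; X → x; Y → y; S → TX X0; X0 → TX Y; S → TX X1; X1 → TX TX; X → X X2; X2 → X TY; X → TY X3; X3 → S Y; Y → TX TX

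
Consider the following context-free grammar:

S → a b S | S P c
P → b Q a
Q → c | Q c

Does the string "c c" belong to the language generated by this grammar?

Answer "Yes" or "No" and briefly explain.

No - no valid derivation exists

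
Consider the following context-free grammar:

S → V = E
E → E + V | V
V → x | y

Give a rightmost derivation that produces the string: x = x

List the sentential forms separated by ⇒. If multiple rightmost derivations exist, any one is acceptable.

S ⇒ V = E ⇒ V = V ⇒ V = x ⇒ x = x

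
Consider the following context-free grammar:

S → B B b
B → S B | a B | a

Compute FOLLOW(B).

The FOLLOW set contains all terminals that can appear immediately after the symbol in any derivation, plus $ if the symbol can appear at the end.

We compute FOLLOW(B) using the standard algorithm.
FOLLOW(S) starts with {$}.
FIRST(B) = {a}
FIRST(S) = {a}
FOLLOW(B) = {a, b}
FOLLOW(S) = {$, a}
Therefore, FOLLOW(B) = {a, b}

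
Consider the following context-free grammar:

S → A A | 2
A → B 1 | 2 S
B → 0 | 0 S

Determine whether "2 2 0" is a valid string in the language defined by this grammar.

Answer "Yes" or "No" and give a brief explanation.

No - no valid derivation exists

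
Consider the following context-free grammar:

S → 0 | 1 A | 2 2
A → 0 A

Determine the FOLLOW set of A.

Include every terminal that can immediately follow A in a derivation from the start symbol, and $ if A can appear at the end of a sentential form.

We compute FOLLOW(A) using the standard algorithm.
FOLLOW(S) starts with {$}.
FIRST(A) = {0}
FIRST(S) = {0, 1, 2}
FOLLOW(A) = {$}
FOLLOW(S) = {$}
Therefore, FOLLOW(A) = {$}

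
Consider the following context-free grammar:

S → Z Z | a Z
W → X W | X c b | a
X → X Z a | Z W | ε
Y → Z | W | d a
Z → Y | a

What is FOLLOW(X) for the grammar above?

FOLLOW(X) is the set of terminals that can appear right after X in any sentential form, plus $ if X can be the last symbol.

We compute FOLLOW(X) using the standard algorithm.
FOLLOW(S) starts with {$}.
FIRST(S) = {a, c, d}
FIRST(W) = {a, c, d}
FIRST(X) = {a, c, d, ε}
FIRST(Y) = {a, c, d}
FIRST(Z) = {a, c, d}
FOLLOW(S) = {$}
FOLLOW(W) = {$, a, c, d}
FOLLOW(X) = {a, c, d}
FOLLOW(Y) = {$, a, c, d}
FOLLOW(Z) = {$, a, c, d}
Therefore, FOLLOW(X) = {a, c, d}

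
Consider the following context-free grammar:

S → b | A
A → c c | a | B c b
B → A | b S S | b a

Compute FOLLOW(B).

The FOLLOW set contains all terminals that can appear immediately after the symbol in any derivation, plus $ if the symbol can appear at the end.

We compute FOLLOW(B) using the standard algorithm.
FOLLOW(S) starts with {$}.
FIRST(A) = {a, b, c}
FIRST(B) = {a, b, c}
FIRST(S) = {a, b, c}
FOLLOW(A) = {$, a, b, c}
FOLLOW(B) = {c}
FOLLOW(S) = {$, a, b, c}
Therefore, FOLLOW(B) = {c}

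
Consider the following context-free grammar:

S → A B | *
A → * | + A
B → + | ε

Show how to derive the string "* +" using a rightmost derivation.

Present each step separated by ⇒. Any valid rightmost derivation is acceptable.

S ⇒ A B ⇒ A + ⇒ * +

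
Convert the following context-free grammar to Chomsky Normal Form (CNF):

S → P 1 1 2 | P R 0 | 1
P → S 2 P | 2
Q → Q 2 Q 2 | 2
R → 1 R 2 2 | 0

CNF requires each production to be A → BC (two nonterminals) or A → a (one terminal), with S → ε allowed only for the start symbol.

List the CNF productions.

T1 → 1; T2 → 2; T0 → 0; S → 1; P → 2; Q → 2; R → 0; S → P X0; X0 → T1 X1; X1 → T1 T2; S → P X2; X2 → R T0; P → S X3; X3 → T2 P; Q → Q X4; X4 → T2 X5; X5 → Q T2; R → T1 X6; X6 → R X7; X7 → T2 T2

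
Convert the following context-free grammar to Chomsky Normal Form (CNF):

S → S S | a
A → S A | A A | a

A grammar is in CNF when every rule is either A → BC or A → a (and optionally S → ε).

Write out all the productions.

S → a; A → a; S → S S; A → S A; A → A A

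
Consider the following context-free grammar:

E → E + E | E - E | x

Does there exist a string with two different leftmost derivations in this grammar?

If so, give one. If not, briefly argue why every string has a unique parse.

Yes - the string 'x + x - x + x' has two distinct leftmost derivations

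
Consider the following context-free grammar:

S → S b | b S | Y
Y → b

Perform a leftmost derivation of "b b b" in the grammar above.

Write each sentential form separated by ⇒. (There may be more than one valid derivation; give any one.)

S ⇒ S b ⇒ S b b ⇒ Y b b ⇒ b b b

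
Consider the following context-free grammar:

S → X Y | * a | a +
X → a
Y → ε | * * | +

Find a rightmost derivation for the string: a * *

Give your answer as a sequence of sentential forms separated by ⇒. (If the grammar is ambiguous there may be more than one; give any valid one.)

S ⇒ X Y ⇒ X * * ⇒ a * *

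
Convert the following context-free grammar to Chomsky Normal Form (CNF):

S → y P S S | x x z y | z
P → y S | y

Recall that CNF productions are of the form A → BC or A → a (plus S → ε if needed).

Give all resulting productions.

TY → y; TX → x; TZ → z; S → z; P → y; S → TY X0; X0 → P X1; X1 → S S; S → TX X2; X2 → TX X3; X3 → TZ TY; P → TY S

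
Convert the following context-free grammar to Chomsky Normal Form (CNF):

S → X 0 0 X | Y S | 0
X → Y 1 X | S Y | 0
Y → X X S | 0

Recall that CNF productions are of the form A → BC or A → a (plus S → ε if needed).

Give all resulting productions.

T0 → 0; S → 0; T1 → 1; X → 0; Y → 0; S → X X0; X0 → T0 X1; X1 → T0 X; S → Y S; X → Y X2; X2 → T1 X; X → S Y; Y → X X3; X3 → X S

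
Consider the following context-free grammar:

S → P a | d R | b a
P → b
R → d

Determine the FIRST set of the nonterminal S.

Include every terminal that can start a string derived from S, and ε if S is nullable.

We compute FIRST(S) using the standard algorithm.
FIRST(P) = {b}
FIRST(R) = {d}
FIRST(S) = {b, d}
Therefore, FIRST(S) = {b, d}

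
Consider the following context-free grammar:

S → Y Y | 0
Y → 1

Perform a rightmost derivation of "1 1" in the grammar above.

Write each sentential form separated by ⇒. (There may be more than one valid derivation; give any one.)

S ⇒ Y Y ⇒ Y 1 ⇒ 1 1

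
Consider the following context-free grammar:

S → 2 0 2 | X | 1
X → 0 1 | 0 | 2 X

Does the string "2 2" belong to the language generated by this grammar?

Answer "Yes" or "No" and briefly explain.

No - no valid derivation exists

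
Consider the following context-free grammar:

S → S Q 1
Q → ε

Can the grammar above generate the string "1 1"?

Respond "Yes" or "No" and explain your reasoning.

No - no valid derivation exists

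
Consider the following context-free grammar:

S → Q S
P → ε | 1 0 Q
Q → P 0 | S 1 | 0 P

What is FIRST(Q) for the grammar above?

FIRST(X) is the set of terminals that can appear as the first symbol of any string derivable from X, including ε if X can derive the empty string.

We compute FIRST(Q) using the standard algorithm.
FIRST(P) = {1, ε}
FIRST(Q) = {0, 1}
FIRST(S) = {0, 1}
Therefore, FIRST(Q) = {0, 1}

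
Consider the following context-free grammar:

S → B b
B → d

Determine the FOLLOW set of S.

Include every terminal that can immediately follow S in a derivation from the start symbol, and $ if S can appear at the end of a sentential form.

We compute FOLLOW(S) using the standard algorithm.
FOLLOW(S) starts with {$}.
FIRST(B) = {d}
FIRST(S) = {d}
FOLLOW(B) = {b}
FOLLOW(S) = {$}
Therefore, FOLLOW(S) = {$}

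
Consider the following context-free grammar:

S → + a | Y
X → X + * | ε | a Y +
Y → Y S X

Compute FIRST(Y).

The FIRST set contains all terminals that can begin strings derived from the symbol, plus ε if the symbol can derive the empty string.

We compute FIRST(Y) using the standard algorithm.
FIRST(S) = {+}
FIRST(X) = {+, a, ε}
FIRST(Y) = {}
Therefore, FIRST(Y) = {}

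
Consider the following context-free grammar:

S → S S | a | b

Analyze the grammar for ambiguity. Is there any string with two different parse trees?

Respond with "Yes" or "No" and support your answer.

Yes - the string 'a b b a a' has two distinct parse trees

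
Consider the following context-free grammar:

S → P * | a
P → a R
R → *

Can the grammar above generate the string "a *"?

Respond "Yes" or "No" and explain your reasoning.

No - no valid derivation exists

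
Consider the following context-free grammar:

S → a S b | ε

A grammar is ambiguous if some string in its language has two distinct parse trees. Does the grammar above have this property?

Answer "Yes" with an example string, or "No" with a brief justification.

No - the grammar is unambiguous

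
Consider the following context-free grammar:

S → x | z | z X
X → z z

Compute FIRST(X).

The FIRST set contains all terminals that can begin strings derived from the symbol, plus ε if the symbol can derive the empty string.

We compute FIRST(X) using the standard algorithm.
FIRST(S) = {x, z}
FIRST(X) = {z}
Therefore, FIRST(X) = {z}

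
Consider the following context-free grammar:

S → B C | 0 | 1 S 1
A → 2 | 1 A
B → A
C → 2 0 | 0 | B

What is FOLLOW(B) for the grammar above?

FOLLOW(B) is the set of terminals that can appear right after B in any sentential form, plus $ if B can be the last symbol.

We compute FOLLOW(B) using the standard algorithm.
FOLLOW(S) starts with {$}.
FIRST(A) = {1, 2}
FIRST(B) = {1, 2}
FIRST(C) = {0, 1, 2}
FIRST(S) = {0, 1, 2}
FOLLOW(A) = {$, 0, 1, 2}
FOLLOW(B) = {$, 0, 1, 2}
FOLLOW(C) = {$, 1}
FOLLOW(S) = {$, 1}
Therefore, FOLLOW(B) = {$, 0, 1, 2}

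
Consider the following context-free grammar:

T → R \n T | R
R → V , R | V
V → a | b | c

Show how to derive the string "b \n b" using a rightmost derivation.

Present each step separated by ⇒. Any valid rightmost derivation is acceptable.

T ⇒ R \n T ⇒ R \n R ⇒ R \n V ⇒ R \n b ⇒ V \n b ⇒ b \n b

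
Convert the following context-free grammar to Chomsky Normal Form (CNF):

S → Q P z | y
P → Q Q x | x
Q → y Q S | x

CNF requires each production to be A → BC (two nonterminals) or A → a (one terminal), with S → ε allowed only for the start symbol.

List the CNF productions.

TZ → z; S → y; TX → x; P → x; TY → y; Q → x; S → Q X0; X0 → P TZ; P → Q X1; X1 → Q TX; Q → TY X2; X2 → Q S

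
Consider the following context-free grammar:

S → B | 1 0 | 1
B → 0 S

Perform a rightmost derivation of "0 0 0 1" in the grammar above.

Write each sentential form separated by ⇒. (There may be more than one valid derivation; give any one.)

S ⇒ B ⇒ 0 S ⇒ 0 B ⇒ 0 0 S ⇒ 0 0 B ⇒ 0 0 0 S ⇒ 0 0 0 1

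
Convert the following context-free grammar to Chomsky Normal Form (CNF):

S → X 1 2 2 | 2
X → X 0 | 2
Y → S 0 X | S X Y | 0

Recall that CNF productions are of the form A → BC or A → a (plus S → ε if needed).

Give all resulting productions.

T1 → 1; T2 → 2; S → 2; T0 → 0; X → 2; Y → 0; S → X X0; X0 → T1 X1; X1 → T2 T2; X → X T0; Y → S X2; X2 → T0 X; Y → S X3; X3 → X Y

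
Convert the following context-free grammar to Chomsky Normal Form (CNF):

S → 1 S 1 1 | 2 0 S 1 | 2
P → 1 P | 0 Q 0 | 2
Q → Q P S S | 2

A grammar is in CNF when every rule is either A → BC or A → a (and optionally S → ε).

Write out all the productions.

T1 → 1; T2 → 2; T0 → 0; S → 2; P → 2; Q → 2; S → T1 X0; X0 → S X1; X1 → T1 T1; S → T2 X2; X2 → T0 X3; X3 → S T1; P → T1 P; P → T0 X4; X4 → Q T0; Q → Q X5; X5 → P X6; X6 → S S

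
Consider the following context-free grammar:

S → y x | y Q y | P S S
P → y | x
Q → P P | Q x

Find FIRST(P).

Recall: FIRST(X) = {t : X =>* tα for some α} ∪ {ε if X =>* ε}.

We compute FIRST(P) using the standard algorithm.
FIRST(P) = {x, y}
FIRST(Q) = {x, y}
FIRST(S) = {x, y}
Therefore, FIRST(P) = {x, y}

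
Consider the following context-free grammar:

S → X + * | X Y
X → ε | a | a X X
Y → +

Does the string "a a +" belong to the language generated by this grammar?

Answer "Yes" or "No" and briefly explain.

Yes - a valid derivation exists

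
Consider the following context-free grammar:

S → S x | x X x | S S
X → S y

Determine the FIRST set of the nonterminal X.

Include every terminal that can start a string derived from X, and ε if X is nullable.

We compute FIRST(X) using the standard algorithm.
FIRST(S) = {x}
FIRST(X) = {x}
Therefore, FIRST(X) = {x}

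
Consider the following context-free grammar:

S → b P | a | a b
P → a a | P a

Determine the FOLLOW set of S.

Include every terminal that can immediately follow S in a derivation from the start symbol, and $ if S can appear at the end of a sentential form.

We compute FOLLOW(S) using the standard algorithm.
FOLLOW(S) starts with {$}.
FIRST(P) = {a}
FIRST(S) = {a, b}
FOLLOW(P) = {$, a}
FOLLOW(S) = {$}
Therefore, FOLLOW(S) = {$}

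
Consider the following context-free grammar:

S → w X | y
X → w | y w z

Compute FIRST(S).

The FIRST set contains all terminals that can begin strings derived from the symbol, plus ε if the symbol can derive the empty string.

We compute FIRST(S) using the standard algorithm.
FIRST(S) = {w, y}
FIRST(X) = {w, y}
Therefore, FIRST(S) = {w, y}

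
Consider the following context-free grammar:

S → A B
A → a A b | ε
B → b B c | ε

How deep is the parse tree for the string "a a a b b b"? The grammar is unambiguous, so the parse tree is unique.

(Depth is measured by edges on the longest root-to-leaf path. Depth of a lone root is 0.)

5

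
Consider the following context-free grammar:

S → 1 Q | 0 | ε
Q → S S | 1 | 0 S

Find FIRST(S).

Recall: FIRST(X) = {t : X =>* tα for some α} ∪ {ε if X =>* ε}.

We compute FIRST(S) using the standard algorithm.
FIRST(Q) = {0, 1, ε}
FIRST(S) = {0, 1, ε}
Therefore, FIRST(S) = {0, 1, ε}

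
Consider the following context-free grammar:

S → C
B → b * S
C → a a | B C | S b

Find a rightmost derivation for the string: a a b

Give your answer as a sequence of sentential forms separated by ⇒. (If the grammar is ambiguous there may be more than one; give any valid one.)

S ⇒ C ⇒ S b ⇒ C b ⇒ a a b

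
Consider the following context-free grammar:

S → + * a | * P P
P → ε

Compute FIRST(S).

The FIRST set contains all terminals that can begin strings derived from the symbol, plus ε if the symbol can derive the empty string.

We compute FIRST(S) using the standard algorithm.
FIRST(P) = {ε}
FIRST(S) = {*, +}
Therefore, FIRST(S) = {*, +}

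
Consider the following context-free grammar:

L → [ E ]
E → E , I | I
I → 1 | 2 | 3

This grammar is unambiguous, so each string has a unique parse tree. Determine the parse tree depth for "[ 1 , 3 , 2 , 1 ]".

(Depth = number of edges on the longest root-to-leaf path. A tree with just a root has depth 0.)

6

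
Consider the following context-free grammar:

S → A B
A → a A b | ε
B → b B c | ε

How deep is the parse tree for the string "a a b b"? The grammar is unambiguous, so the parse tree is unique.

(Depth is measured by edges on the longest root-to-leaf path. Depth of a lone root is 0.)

4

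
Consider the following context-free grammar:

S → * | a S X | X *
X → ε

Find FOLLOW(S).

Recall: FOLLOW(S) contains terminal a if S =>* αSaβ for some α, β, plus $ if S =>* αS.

We compute FOLLOW(S) using the standard algorithm.
FOLLOW(S) starts with {$}.
FIRST(S) = {*, a}
FIRST(X) = {ε}
FOLLOW(S) = {$}
FOLLOW(X) = {$, *}
Therefore, FOLLOW(S) = {$}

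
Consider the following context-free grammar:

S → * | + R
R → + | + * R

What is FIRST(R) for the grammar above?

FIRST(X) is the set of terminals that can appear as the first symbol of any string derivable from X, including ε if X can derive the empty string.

We compute FIRST(R) using the standard algorithm.
FIRST(R) = {+}
FIRST(S) = {*, +}
Therefore, FIRST(R) = {+}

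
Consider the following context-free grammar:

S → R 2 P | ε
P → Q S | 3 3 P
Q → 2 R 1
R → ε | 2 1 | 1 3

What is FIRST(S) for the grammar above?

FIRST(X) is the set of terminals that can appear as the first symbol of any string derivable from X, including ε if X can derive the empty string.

We compute FIRST(S) using the standard algorithm.
FIRST(P) = {2, 3}
FIRST(Q) = {2}
FIRST(R) = {1, 2, ε}
FIRST(S) = {1, 2, ε}
Therefore, FIRST(S) = {1, 2, ε}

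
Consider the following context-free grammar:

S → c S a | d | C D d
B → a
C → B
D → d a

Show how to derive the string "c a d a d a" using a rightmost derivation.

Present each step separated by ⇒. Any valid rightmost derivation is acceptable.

S ⇒ c S a ⇒ c C D d a ⇒ c C d a d a ⇒ c B d a d a ⇒ c a d a d a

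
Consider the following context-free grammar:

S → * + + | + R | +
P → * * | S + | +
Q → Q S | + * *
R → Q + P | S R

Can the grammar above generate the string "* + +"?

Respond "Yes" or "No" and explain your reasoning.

Yes - a valid derivation exists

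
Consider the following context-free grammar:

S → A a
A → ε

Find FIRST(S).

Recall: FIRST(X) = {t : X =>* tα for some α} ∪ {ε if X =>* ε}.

We compute FIRST(S) using the standard algorithm.
FIRST(A) = {ε}
FIRST(S) = {a}
Therefore, FIRST(S) = {a}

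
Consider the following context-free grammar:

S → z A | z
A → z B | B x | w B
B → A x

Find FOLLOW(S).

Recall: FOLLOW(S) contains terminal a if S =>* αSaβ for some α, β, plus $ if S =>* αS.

We compute FOLLOW(S) using the standard algorithm.
FOLLOW(S) starts with {$}.
FIRST(A) = {w, z}
FIRST(B) = {w, z}
FIRST(S) = {z}
FOLLOW(A) = {$, x}
FOLLOW(B) = {$, x}
FOLLOW(S) = {$}
Therefore, FOLLOW(S) = {$}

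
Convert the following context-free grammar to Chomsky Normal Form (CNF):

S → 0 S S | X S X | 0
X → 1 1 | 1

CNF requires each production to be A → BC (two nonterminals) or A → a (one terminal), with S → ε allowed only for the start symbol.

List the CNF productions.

T0 → 0; S → 0; T1 → 1; X → 1; S → T0 X0; X0 → S S; S → X X1; X1 → S X; X → T1 T1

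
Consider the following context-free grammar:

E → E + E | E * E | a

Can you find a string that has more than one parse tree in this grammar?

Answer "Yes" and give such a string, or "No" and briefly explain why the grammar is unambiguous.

Yes - the string 'a * a + a * a * a' has two distinct parse trees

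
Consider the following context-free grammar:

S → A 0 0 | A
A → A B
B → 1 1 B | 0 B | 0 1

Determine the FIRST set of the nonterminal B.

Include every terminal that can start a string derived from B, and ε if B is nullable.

We compute FIRST(B) using the standard algorithm.
FIRST(A) = {}
FIRST(B) = {0, 1}
FIRST(S) = {}
Therefore, FIRST(B) = {0, 1}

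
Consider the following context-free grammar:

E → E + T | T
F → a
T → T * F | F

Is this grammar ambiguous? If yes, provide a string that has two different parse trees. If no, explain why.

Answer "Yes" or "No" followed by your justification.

No - the grammar is unambiguous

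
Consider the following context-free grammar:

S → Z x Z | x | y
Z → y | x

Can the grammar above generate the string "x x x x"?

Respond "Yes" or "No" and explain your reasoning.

No - no valid derivation exists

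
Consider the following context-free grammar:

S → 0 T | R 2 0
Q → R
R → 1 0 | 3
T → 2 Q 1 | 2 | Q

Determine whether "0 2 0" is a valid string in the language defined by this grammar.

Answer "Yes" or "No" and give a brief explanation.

No - no valid derivation exists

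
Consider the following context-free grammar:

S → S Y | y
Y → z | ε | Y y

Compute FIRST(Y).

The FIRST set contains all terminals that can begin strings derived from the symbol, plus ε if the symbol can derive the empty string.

We compute FIRST(Y) using the standard algorithm.
FIRST(S) = {y}
FIRST(Y) = {y, z, ε}
Therefore, FIRST(Y) = {y, z, ε}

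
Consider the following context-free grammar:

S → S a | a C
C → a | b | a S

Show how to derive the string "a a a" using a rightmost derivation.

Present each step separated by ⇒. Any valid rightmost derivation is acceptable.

S ⇒ S a ⇒ a C a ⇒ a a a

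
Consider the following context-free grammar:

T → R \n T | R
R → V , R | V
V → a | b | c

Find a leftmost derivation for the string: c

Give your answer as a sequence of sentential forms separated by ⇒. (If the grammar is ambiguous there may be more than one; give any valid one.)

T ⇒ R ⇒ V ⇒ c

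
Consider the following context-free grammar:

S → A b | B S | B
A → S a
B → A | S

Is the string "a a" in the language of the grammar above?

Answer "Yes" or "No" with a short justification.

No - no valid derivation exists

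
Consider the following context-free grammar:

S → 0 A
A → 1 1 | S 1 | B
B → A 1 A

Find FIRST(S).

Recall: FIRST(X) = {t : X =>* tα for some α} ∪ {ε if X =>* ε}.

We compute FIRST(S) using the standard algorithm.
FIRST(A) = {0, 1}
FIRST(B) = {0, 1}
FIRST(S) = {0}
Therefore, FIRST(S) = {0}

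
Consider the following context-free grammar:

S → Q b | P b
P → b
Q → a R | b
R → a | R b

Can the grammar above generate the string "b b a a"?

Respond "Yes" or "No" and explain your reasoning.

No - no valid derivation exists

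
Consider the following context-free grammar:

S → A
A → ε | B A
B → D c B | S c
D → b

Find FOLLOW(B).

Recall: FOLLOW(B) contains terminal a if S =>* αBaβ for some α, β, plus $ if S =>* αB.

We compute FOLLOW(B) using the standard algorithm.
FOLLOW(S) starts with {$}.
FIRST(A) = {b, c, ε}
FIRST(B) = {b, c}
FIRST(D) = {b}
FIRST(S) = {b, c, ε}
FOLLOW(A) = {$, c}
FOLLOW(B) = {$, b, c}
FOLLOW(D) = {c}
FOLLOW(S) = {$, c}
Therefore, FOLLOW(B) = {$, b, c}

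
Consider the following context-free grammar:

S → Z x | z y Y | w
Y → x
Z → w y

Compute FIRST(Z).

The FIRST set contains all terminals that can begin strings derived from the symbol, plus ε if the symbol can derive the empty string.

We compute FIRST(Z) using the standard algorithm.
FIRST(S) = {w, z}
FIRST(Y) = {x}
FIRST(Z) = {w}
Therefore, FIRST(Z) = {w}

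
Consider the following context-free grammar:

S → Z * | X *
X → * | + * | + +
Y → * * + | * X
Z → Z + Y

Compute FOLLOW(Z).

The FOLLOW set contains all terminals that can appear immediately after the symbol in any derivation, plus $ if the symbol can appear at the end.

We compute FOLLOW(Z) using the standard algorithm.
FOLLOW(S) starts with {$}.
FIRST(S) = {*, +}
FIRST(X) = {*, +}
FIRST(Y) = {*}
FIRST(Z) = {}
FOLLOW(S) = {$}
FOLLOW(X) = {*, +}
FOLLOW(Y) = {*, +}
FOLLOW(Z) = {*, +}
Therefore, FOLLOW(Z) = {*, +}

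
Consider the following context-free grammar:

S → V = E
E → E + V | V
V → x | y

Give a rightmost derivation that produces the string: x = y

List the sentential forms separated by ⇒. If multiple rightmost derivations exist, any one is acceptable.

S ⇒ V = E ⇒ V = V ⇒ V = y ⇒ x = y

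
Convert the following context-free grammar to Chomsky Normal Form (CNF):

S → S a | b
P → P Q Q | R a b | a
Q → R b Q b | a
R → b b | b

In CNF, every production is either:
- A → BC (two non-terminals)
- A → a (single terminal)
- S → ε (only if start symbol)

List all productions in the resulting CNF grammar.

TA → a; S → b; TB → b; P → a; Q → a; R → b; S → S TA; P → P X0; X0 → Q Q; P → R X1; X1 → TA TB; Q → R X2; X2 → TB X3; X3 → Q TB; R → TB TB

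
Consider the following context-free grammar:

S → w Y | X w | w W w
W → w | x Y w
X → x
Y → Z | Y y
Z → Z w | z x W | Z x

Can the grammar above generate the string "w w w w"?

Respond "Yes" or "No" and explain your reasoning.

No - no valid derivation exists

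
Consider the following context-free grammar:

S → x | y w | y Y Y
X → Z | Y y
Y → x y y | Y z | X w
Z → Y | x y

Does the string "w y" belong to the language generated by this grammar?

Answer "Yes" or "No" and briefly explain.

No - no valid derivation exists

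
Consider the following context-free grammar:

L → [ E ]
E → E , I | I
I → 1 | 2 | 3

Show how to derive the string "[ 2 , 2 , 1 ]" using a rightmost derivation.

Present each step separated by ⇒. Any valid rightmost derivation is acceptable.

L ⇒ [ E ] ⇒ [ E , I ] ⇒ [ E , 1 ] ⇒ [ E , I , 1 ] ⇒ [ E , 2 , 1 ] ⇒ [ I , 2 , 1 ] ⇒ [ 2 , 2 , 1 ]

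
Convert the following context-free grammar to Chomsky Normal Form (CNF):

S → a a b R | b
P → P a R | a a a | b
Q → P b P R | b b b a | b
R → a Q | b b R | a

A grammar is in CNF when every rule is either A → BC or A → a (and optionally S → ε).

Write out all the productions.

TA → a; TB → b; S → b; P → b; Q → b; R → a; S → TA X0; X0 → TA X1; X1 → TB R; P → P X2; X2 → TA R; P → TA X3; X3 → TA TA; Q → P X4; X4 → TB X5; X5 → P R; Q → TB X6; X6 → TB X7; X7 → TB TA; R → TA Q; R → TB X8; X8 → TB R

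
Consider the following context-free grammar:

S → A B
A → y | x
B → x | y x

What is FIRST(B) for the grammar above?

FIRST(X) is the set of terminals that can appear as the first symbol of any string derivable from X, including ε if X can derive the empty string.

We compute FIRST(B) using the standard algorithm.
FIRST(A) = {x, y}
FIRST(B) = {x, y}
FIRST(S) = {x, y}
Therefore, FIRST(B) = {x, y}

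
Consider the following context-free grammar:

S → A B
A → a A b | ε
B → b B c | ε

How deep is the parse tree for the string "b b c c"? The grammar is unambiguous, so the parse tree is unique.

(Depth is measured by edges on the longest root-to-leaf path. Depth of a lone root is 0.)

4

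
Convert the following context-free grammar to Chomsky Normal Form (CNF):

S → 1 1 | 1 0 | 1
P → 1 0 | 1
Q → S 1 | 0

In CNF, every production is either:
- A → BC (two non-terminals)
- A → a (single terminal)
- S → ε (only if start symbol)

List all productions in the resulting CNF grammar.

T1 → 1; T0 → 0; S → 1; P → 1; Q → 0; S → T1 T1; S → T1 T0; P → T1 T0; Q → S T1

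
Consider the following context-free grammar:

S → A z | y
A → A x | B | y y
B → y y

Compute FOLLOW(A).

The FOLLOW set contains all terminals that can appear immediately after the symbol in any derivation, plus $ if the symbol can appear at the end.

We compute FOLLOW(A) using the standard algorithm.
FOLLOW(S) starts with {$}.
FIRST(A) = {y}
FIRST(B) = {y}
FIRST(S) = {y}
FOLLOW(A) = {x, z}
FOLLOW(B) = {x, z}
FOLLOW(S) = {$}
Therefore, FOLLOW(A) = {x, z}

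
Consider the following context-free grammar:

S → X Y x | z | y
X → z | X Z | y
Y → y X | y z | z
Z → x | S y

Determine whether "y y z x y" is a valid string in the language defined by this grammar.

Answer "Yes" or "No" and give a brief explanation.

No - no valid derivation exists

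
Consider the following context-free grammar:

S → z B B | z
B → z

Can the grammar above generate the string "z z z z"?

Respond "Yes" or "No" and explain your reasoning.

No - no valid derivation exists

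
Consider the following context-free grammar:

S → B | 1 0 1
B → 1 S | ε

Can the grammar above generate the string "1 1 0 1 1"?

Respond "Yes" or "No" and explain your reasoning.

No - no valid derivation exists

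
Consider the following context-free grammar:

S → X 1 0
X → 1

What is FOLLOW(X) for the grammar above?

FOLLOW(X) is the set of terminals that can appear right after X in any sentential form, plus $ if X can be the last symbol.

We compute FOLLOW(X) using the standard algorithm.
FOLLOW(S) starts with {$}.
FIRST(S) = {1}
FIRST(X) = {1}
FOLLOW(S) = {$}
FOLLOW(X) = {1}
Therefore, FOLLOW(X) = {1}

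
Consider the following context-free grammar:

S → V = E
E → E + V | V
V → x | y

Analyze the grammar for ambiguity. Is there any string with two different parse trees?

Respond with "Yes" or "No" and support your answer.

No - the grammar is unambiguous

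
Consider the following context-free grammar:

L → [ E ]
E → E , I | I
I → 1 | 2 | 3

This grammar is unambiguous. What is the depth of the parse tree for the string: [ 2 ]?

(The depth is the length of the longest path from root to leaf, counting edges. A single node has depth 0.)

3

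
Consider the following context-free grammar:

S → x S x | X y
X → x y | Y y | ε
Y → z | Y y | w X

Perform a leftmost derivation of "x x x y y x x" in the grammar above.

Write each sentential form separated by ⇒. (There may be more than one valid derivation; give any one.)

S ⇒ x S x ⇒ x x S x x ⇒ x x X y x x ⇒ x x x y y x x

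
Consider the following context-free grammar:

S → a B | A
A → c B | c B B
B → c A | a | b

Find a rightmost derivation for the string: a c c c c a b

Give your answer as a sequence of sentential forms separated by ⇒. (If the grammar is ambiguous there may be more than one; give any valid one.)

S ⇒ a B ⇒ a c A ⇒ a c c B ⇒ a c c c A ⇒ a c c c c B B ⇒ a c c c c B b ⇒ a c c c c a b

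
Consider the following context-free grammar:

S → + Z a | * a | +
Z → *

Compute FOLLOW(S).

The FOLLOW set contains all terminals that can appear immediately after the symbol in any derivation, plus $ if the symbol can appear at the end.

We compute FOLLOW(S) using the standard algorithm.
FOLLOW(S) starts with {$}.
FIRST(S) = {*, +}
FIRST(Z) = {*}
FOLLOW(S) = {$}
FOLLOW(Z) = {a}
Therefore, FOLLOW(S) = {$}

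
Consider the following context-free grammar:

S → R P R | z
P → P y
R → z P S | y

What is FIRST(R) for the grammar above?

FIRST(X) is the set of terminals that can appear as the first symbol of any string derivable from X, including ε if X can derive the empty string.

We compute FIRST(R) using the standard algorithm.
FIRST(P) = {}
FIRST(R) = {y, z}
FIRST(S) = {y, z}
Therefore, FIRST(R) = {y, z}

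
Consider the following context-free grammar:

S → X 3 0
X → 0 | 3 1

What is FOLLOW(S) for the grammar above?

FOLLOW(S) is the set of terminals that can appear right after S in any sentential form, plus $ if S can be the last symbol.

We compute FOLLOW(S) using the standard algorithm.
FOLLOW(S) starts with {$}.
FIRST(S) = {0, 3}
FIRST(X) = {0, 3}
FOLLOW(S) = {$}
FOLLOW(X) = {3}
Therefore, FOLLOW(S) = {$}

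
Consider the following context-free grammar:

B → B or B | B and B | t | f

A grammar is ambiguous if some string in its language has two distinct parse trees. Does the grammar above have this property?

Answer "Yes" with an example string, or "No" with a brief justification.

Yes - the string 't or f or t' has two distinct parse trees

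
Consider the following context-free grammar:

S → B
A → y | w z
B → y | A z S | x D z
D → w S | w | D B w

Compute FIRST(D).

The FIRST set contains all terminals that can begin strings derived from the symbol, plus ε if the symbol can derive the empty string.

We compute FIRST(D) using the standard algorithm.
FIRST(A) = {w, y}
FIRST(B) = {w, x, y}
FIRST(D) = {w}
FIRST(S) = {w, x, y}
Therefore, FIRST(D) = {w}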